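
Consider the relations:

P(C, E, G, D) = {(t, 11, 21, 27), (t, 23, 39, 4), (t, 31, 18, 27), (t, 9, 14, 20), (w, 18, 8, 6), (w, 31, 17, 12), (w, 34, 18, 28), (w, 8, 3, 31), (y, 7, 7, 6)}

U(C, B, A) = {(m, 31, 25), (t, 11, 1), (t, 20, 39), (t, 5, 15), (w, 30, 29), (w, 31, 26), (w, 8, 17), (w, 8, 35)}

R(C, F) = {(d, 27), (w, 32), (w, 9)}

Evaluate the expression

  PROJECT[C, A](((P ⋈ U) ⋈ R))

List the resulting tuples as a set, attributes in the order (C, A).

Natural join on C: {(t, 11, 21, 27, 11, 1), (t, 11, 21, 27, 20, 39), (t, 11, 21, 27, 5, 15), (t, 23, 39, 4, 11, 1), (t, 23, 39, 4, 20, 39), (t, 23, 39, 4, 5, 15), (t, 31, 18, 27, 11, 1), (t, 31, 18, 27, 20, 39), (t, 31, 18, 27, 5, 15), (t, 9, 14, 20, 11, 1), (t, 9, 14, 20, 20, 39), (t, 9, 14, 20, 5, 15), (w, 18, 8, 6, 30, 29), (w, 18, 8, 6, 31, 26), (w, 18, 8, 6, 8, 17), (w, 18, 8, 6, 8, 35), (w, 31, 17, 12, 30, 29), (w, 31, 17, 12, 31, 26), (w, 31, 17, 12, 8, 17), (w, 31, 17, 12, 8, 35), (w, 34, 18, 28, 30, 29), (w, 34, 18, 28, 31, 26), (w, 34, 18, 28, 8, 17), (w, 34, 18, 28, 8, 35), (w, 8, 3, 31, 30, 29), (w, 8, 3, 31, 31, 26), (w, 8, 3, 31, 8, 17), (w, 8, 3, 31, 8, 35)}
Natural join on C: {(w, 18, 8, 6, 30, 29, 32), (w, 18, 8, 6, 30, 29, 9), (w, 18, 8, 6, 31, 26, 32), (w, 18, 8, 6, 31, 26, 9), (w, 18, 8, 6, 8, 17, 32), (w, 18, 8, 6, 8, 17, 9), (w, 18, 8, 6, 8, 35, 32), (w, 18, 8, 6, 8, 35, 9), (w, 31, 17, 12, 30, 29, 32), (w, 31, 17, 12, 30, 29, 9), (w, 31, 17, 12, 31, 26, 32), (w, 31, 17, 12, 31, 26, 9), (w, 31, 17, 12, 8, 17, 32), (w, 31, 17, 12, 8, 17, 9), (w, 31, 17, 12, 8, 35, 32), (w, 31, 17, 12, 8, 35, 9), (w, 34, 18, 28, 30, 29, 32), (w, 34, 18, 28, 30, 29, 9), (w, 34, 18, 28, 31, 26, 32), (w, 34, 18, 28, 31, 26, 9), (w, 34, 18, 28, 8, 17, 32), (w, 34, 18, 28, 8, 17, 9), (w, 34, 18, 28, 8, 35, 32), (w, 34, 18, 28, 8, 35, 9), (w, 8, 3, 31, 30, 29, 32), (w, 8, 3, 31, 30, 29, 9), (w, 8, 3, 31, 31, 26, 32), (w, 8, 3, 31, 31, 26, 9), (w, 8, 3, 31, 8, 17, 32), (w, 8, 3, 31, 8, 17, 9), (w, 8, 3, 31, 8, 35, 32), (w, 8, 3, 31, 8, 35, 9)}
Projecting to C, A (28 duplicate(s) eliminated): {(w, 17), (w, 26), (w, 29), (w, 35)}

{(w, 17), (w, 26), (w, 29), (w, 35)}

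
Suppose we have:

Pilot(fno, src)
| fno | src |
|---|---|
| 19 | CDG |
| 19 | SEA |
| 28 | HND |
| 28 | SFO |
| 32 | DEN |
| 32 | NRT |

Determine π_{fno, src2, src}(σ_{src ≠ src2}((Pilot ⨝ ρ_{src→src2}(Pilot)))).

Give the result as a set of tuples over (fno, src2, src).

ρ[src→src2]: schema becomes (fno, src2); tuples unchanged.
Natural join on fno: {(19, CDG, CDG), (19, CDG, SEA), (19, SEA, CDG), (19, SEA, SEA), (28, HND, HND), (28, HND, SFO), (28, SFO, HND), (28, SFO, SFO), (32, DEN, DEN), (32, DEN, NRT), (32, NRT, DEN), (32, NRT, NRT)}
Filtering on src ≠ src2 leaves {(19, CDG, SEA), (19, SEA, CDG), (28, HND, SFO), (28, SFO, HND), (32, DEN, NRT), (32, NRT, DEN)}.
π[fno, src2, src]: project onto (fno, src2, src) → {(19, CDG, SEA), (19, SEA, CDG), (28, HND, SFO), (28, SFO, HND), (32, DEN, NRT), (32, NRT, DEN)}

{(19, CDG, SEA), (19, SEA, CDG), (28, HND, SFO), (28, SFO, HND), (32, DEN, NRT), (32, NRT, DEN)}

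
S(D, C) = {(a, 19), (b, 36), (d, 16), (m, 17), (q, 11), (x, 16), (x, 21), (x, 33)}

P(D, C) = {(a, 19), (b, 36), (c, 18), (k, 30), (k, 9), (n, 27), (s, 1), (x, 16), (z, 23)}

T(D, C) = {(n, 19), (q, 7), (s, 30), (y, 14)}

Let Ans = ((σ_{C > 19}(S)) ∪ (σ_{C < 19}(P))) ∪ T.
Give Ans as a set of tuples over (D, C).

σ[C > 19]: keep tuples satisfying C > 19 → {(b, 36), (x, 21), (x, 33)}
σ[C < 19]: keep tuples satisfying C < 19 → {(c, 18), (k, 9), (s, 1), (x, 16)}
Taking the union: {(b, 36), (c, 18), (k, 9), (s, 1), (x, 16), (x, 21), (x, 33)}
Taking the union: {(b, 36), (c, 18), (k, 9), (n, 19), (q, 7), (s, 1), (s, 30), (x, 16), (x, 21), (x, 33), (y, 14)}

{(b, 36), (c, 18), (k, 9), (n, 19), (q, 7), (s, 1), (s, 30), (x, 16), (x, 21), (x, 33), (y, 14)}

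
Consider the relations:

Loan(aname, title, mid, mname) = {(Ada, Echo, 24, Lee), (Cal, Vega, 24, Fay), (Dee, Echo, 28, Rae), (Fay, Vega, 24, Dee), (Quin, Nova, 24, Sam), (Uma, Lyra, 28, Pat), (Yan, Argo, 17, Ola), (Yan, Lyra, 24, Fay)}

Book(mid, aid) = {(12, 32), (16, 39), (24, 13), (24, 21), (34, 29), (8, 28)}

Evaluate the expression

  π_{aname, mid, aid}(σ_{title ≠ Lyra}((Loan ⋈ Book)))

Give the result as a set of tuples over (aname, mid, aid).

{(Ada, 24, 13), (Ada, 24, 21), (Cal, 24, 13), (Cal, 24, 21), (Fay, 24, 13), (Fay, 24, 21), (Quin, 24, 13), (Quin, 24, 21)}

Natural join on mid: {(Ada, Echo, 24, Lee, 13), (Ada, Echo, 24, Lee, 21), (Cal, Vega, 24, Fay, 13), (Cal, Vega, 24, Fay, 21), (Fay, Vega, 24, Dee, 13), (Fay, Vega, 24, Dee, 21), (Quin, Nova, 24, Sam, 13), (Quin, Nova, 24, Sam, 21), (Yan, Lyra, 24, Fay, 13), (Yan, Lyra, 24, Fay, 21)}
Filtering on title ≠ Lyra leaves {(Ada, Echo, 24, Lee, 13), (Ada, Echo, 24, Lee, 21), (Cal, Vega, 24, Fay, 13), (Cal, Vega, 24, Fay, 21), (Fay, Vega, 24, Dee, 13), (Fay, Vega, 24, Dee, 21), (Quin, Nova, 24, Sam, 13), (Quin, Nova, 24, Sam, 21)}.
Keep only column(s) aname, mid, aid: {(Ada, 24, 13), (Ada, 24, 21), (Cal, 24, 13), (Cal, 24, 21), (Fay, 24, 13), (Fay, 24, 21), (Quin, 24, 13), (Quin, 24, 21)}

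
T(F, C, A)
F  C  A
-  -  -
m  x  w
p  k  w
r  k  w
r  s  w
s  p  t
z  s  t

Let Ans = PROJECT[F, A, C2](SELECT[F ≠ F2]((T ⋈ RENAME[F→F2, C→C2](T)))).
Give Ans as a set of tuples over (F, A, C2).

{(m, w, k), (m, w, s), (p, w, k), (p, w, s), (p, w, x), (r, w, k), (r, w, x), (s, t, s), (z, t, p)}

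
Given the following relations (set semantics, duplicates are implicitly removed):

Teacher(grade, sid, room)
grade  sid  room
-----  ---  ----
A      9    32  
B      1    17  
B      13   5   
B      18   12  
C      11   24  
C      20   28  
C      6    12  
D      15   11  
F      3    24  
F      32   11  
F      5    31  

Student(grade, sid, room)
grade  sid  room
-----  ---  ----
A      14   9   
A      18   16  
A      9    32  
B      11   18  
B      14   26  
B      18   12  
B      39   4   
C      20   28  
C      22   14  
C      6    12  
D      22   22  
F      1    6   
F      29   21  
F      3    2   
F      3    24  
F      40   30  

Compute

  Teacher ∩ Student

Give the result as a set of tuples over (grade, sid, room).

{(A, 9, 32), (B, 18, 12), (C, 20, 28), (C, 6, 12), (F, 3, 24)}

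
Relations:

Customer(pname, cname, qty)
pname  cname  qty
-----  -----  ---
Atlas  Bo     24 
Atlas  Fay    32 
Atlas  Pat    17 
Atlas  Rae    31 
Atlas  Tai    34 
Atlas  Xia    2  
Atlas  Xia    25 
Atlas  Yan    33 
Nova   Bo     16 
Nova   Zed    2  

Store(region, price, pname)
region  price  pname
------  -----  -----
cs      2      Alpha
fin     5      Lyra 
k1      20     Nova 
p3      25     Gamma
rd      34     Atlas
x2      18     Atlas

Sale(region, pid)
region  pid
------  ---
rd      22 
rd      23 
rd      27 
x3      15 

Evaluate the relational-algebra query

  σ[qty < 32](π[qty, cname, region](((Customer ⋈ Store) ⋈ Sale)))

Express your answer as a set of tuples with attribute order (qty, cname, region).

{(17, Pat, rd), (2, Xia, rd), (24, Bo, rd), (25, Xia, rd), (31, Rae, rd)}

Joining Customer and Store on pname yields {(Atlas, Bo, 24, rd, 34), (Atlas, Bo, 24, x2, 18), (Atlas, Fay, 32, rd, 34), (Atlas, Fay, 32, x2, 18), (Atlas, Pat, 17, rd, 34), (Atlas, Pat, 17, x2, 18), (Atlas, Rae, 31, rd, 34), (Atlas, Rae, 31, x2, 18), (Atlas, Tai, 34, rd, 34), (Atlas, Tai, 34, x2, 18), (Atlas, Xia, 2, rd, 34), (Atlas, Xia, 2, x2, 18), (Atlas, Xia, 25, rd, 34), (Atlas, Xia, 25, x2, 18), (Atlas, Yan, 33, rd, 34), (Atlas, Yan, 33, x2, 18), (Nova, Bo, 16, k1, 20), (Nova, Zed, 2, k1, 20)}.
Joining (Customer ⋈ Store) and Sale on region yields {(Atlas, Bo, 24, rd, 34, 22), (Atlas, Bo, 24, rd, 34, 23), (Atlas, Bo, 24, rd, 34, 27), (Atlas, Fay, 32, rd, 34, 22), (Atlas, Fay, 32, rd, 34, 23), (Atlas, Fay, 32, rd, 34, 27), (Atlas, Pat, 17, rd, 34, 22), (Atlas, Pat, 17, rd, 34, 23), (Atlas, Pat, 17, rd, 34, 27), (Atlas, Rae, 31, rd, 34, 22), (Atlas, Rae, 31, rd, 34, 23), (Atlas, Rae, 31, rd, 34, 27), (Atlas, Tai, 34, rd, 34, 22), (Atlas, Tai, 34, rd, 34, 23), (Atlas, Tai, 34, rd, 34, 27), (Atlas, Xia, 2, rd, 34, 22), (Atlas, Xia, 2, rd, 34, 23), (Atlas, Xia, 2, rd, 34, 27), (Atlas, Xia, 25, rd, 34, 22), (Atlas, Xia, 25, rd, 34, 23), (Atlas, Xia, 25, rd, 34, 27), (Atlas, Yan, 33, rd, 34, 22), (Atlas, Yan, 33, rd, 34, 23), (Atlas, Yan, 33, rd, 34, 27)}.
Projecting to qty, cname, region (16 duplicate(s) eliminated): {(17, Pat, rd), (2, Xia, rd), (24, Bo, rd), (25, Xia, rd), (31, Rae, rd), (32, Fay, rd), (33, Yan, rd), (34, Tai, rd)}
Filtering on qty < 32 leaves {(17, Pat, rd), (2, Xia, rd), (24, Bo, rd), (25, Xia, rd), (31, Rae, rd)}.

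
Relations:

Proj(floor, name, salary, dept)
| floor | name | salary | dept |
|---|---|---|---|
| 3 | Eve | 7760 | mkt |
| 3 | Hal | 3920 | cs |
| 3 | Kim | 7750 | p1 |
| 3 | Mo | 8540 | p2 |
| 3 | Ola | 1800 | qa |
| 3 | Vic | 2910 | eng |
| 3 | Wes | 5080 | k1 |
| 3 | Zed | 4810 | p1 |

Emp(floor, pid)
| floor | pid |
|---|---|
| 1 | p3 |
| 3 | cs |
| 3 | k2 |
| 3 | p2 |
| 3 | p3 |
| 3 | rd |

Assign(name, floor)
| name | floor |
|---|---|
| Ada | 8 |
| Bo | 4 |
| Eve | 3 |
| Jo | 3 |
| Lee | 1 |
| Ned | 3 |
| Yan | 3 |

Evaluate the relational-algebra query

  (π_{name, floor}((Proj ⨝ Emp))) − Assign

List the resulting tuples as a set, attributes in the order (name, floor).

{(Hal, 3), (Kim, 3), (Mo, 3), (Ola, 3), (Vic, 3), (Wes, 3), (Zed, 3)}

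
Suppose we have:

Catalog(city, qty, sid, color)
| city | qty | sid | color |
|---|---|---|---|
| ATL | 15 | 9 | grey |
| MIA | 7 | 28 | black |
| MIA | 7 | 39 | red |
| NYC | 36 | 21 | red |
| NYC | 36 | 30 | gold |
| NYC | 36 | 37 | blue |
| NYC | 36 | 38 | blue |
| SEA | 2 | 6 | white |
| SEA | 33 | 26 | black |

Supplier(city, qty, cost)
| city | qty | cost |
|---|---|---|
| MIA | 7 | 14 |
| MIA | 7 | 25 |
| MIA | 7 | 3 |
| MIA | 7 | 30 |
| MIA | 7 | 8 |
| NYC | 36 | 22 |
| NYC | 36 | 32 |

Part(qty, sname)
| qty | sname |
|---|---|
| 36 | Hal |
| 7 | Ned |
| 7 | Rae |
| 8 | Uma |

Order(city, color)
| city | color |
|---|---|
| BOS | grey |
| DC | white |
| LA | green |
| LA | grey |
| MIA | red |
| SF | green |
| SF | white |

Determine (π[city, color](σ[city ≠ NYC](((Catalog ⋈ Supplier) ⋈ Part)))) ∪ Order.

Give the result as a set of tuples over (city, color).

{(BOS, grey), (DC, white), (LA, green), (LA, grey), (MIA, black), (MIA, red), (SF, green), (SF, white)}

Catalog ⋈ Supplier (natural join on city, qty): {(MIA, 7, 28, black, 14), (MIA, 7, 28, black, 25), (MIA, 7, 28, black, 3), (MIA, 7, 28, black, 30), (MIA, 7, 28, black, 8), (MIA, 7, 39, red, 14), (MIA, 7, 39, red, 25), (MIA, 7, 39, red, 3), (MIA, 7, 39, red, 30), (MIA, 7, 39, red, 8), (NYC, 36, 21, red, 22), (NYC, 36, 21, red, 32), (NYC, 36, 30, gold, 22), (NYC, 36, 30, gold, 32), (NYC, 36, 37, blue, 22), (NYC, 36, 37, blue, 32), (NYC, 36, 38, blue, 22), (NYC, 36, 38, blue, 32)}
(Catalog ⋈ Supplier) ⋈ Part (natural join on qty): {(MIA, 7, 28, black, 14, Ned), (MIA, 7, 28, black, 14, Rae), (MIA, 7, 28, black, 25, Ned), (MIA, 7, 28, black, 25, Rae), (MIA, 7, 28, black, 3, Ned), (MIA, 7, 28, black, 3, Rae), (MIA, 7, 28, black, 30, Ned), (MIA, 7, 28, black, 30, Rae), (MIA, 7, 28, black, 8, Ned), (MIA, 7, 28, black, 8, Rae), (MIA, 7, 39, red, 14, Ned), (MIA, 7, 39, red, 14, Rae), (MIA, 7, 39, red, 25, Ned), (MIA, 7, 39, red, 25, Rae), (MIA, 7, 39, red, 3, Ned), (MIA, 7, 39, red, 3, Rae), (MIA, 7, 39, red, 30, Ned), (MIA, 7, 39, red, 30, Rae), (MIA, 7, 39, red, 8, Ned), (MIA, 7, 39, red, 8, Rae), (NYC, 36, 21, red, 22, Hal), (NYC, 36, 21, red, 32, Hal), (NYC, 36, 30, gold, 22, Hal), (NYC, 36, 30, gold, 32, Hal), (NYC, 36, 37, blue, 22, Hal), (NYC, 36, 37, blue, 32, Hal), (NYC, 36, 38, blue, 22, Hal), (NYC, 36, 38, blue, 32, Hal)}
Apply σ_{city ≠ NYC}; surviving tuples: {(MIA, 7, 28, black, 14, Ned), (MIA, 7, 28, black, 14, Rae), (MIA, 7, 28, black, 25, Ned), (MIA, 7, 28, black, 25, Rae), (MIA, 7, 28, black, 3, Ned), (MIA, 7, 28, black, 3, Rae), (MIA, 7, 28, black, 30, Ned), (MIA, 7, 28, black, 30, Rae), (MIA, 7, 28, black, 8, Ned), (MIA, 7, 28, black, 8, Rae), (MIA, 7, 39, red, 14, Ned), (MIA, 7, 39, red, 14, Rae), (MIA, 7, 39, red, 25, Ned), (MIA, 7, 39, red, 25, Rae), (MIA, 7, 39, red, 3, Ned), (MIA, 7, 39, red, 3, Rae), (MIA, 7, 39, red, 30, Ned), (MIA, 7, 39, red, 30, Rae), (MIA, 7, 39, red, 8, Ned), (MIA, 7, 39, red, 8, Rae)}
Projecting to city, color (18 duplicate(s) eliminated): {(MIA, black), (MIA, red)}
Set union of the two operands is {(BOS, grey), (DC, white), (LA, green), (LA, grey), (MIA, black), (MIA, red), (SF, green), (SF, white)}.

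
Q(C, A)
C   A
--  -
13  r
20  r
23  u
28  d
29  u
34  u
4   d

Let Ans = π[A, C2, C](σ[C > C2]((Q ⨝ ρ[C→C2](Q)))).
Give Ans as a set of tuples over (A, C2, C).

{(d, 4, 28), (r, 13, 20), (u, 23, 29), (u, 23, 34), (u, 29, 34)}

ρ[C→C2]: schema becomes (C2, A); tuples unchanged.
Joining Q and ρ[C→C2](Q) on A yields {(13, r, 13), (13, r, 20), (20, r, 13), (20, r, 20), (23, u, 23), (23, u, 29), (23, u, 34), (28, d, 28), (28, d, 4), (29, u, 23), (29, u, 29), (29, u, 34), (34, u, 23), (34, u, 29), (34, u, 34), (4, d, 28), (4, d, 4)}.
Selection C > C2: {(20, r, 13), (28, d, 4), (29, u, 23), (34, u, 23), (34, u, 29)}
π_{A, C2, C} gives {(d, 4, 28), (r, 13, 20), (u, 23, 29), (u, 23, 34), (u, 29, 34)}.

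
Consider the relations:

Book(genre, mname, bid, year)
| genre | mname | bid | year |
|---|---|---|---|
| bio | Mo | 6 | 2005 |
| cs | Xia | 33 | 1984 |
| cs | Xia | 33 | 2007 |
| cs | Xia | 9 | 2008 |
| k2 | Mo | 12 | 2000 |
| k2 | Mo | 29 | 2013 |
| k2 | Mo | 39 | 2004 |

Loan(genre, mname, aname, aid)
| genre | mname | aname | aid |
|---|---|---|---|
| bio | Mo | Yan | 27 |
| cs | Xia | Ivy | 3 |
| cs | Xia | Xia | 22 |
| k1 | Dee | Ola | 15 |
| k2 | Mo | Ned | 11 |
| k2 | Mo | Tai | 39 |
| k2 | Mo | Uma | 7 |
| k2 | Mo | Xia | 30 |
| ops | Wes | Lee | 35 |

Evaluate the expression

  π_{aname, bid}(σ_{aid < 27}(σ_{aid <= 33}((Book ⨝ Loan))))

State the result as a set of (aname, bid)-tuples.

Natural join on genre, mname: {(bio, Mo, 6, 2005, Yan, 27), (cs, Xia, 33, 1984, Ivy, 3), (cs, Xia, 33, 1984, Xia, 22), (cs, Xia, 33, 2007, Ivy, 3), (cs, Xia, 33, 2007, Xia, 22), (cs, Xia, 9, 2008, Ivy, 3), (cs, Xia, 9, 2008, Xia, 22), (k2, Mo, 12, 2000, Ned, 11), (k2, Mo, 12, 2000, Tai, 39), (k2, Mo, 12, 2000, Uma, 7), (k2, Mo, 12, 2000, Xia, 30), (k2, Mo, 29, 2013, Ned, 11), (k2, Mo, 29, 2013, Tai, 39), (k2, Mo, 29, 2013, Uma, 7), (k2, Mo, 29, 2013, Xia, 30), (k2, Mo, 39, 2004, Ned, 11), (k2, Mo, 39, 2004, Tai, 39), (k2, Mo, 39, 2004, Uma, 7), (k2, Mo, 39, 2004, Xia, 30)}
Filtering on aid <= 33 leaves {(bio, Mo, 6, 2005, Yan, 27), (cs, Xia, 33, 1984, Ivy, 3), (cs, Xia, 33, 1984, Xia, 22), (cs, Xia, 33, 2007, Ivy, 3), (cs, Xia, 33, 2007, Xia, 22), (cs, Xia, 9, 2008, Ivy, 3), (cs, Xia, 9, 2008, Xia, 22), (k2, Mo, 12, 2000, Ned, 11), (k2, Mo, 12, 2000, Uma, 7), (k2, Mo, 12, 2000, Xia, 30), (k2, Mo, 29, 2013, Ned, 11), (k2, Mo, 29, 2013, Uma, 7), (k2, Mo, 29, 2013, Xia, 30), (k2, Mo, 39, 2004, Ned, 11), (k2, Mo, 39, 2004, Uma, 7), (k2, Mo, 39, 2004, Xia, 30)}.
Filtering on aid < 27 leaves {(cs, Xia, 33, 1984, Ivy, 3), (cs, Xia, 33, 1984, Xia, 22), (cs, Xia, 33, 2007, Ivy, 3), (cs, Xia, 33, 2007, Xia, 22), (cs, Xia, 9, 2008, Ivy, 3), (cs, Xia, 9, 2008, Xia, 22), (k2, Mo, 12, 2000, Ned, 11), (k2, Mo, 12, 2000, Uma, 7), (k2, Mo, 29, 2013, Ned, 11), (k2, Mo, 29, 2013, Uma, 7), (k2, Mo, 39, 2004, Ned, 11), (k2, Mo, 39, 2004, Uma, 7)}.
Projecting to aname, bid (2 duplicate(s) eliminated): {(Ivy, 33), (Ivy, 9), (Ned, 12), (Ned, 29), (Ned, 39), (Uma, 12), (Uma, 29), (Uma, 39), (Xia, 33), (Xia, 9)}

{(Ivy, 33), (Ivy, 9), (Ned, 12), (Ned, 29), (Ned, 39), (Uma, 12), (Uma, 29), (Uma, 39), (Xia, 33), (Xia, 9)}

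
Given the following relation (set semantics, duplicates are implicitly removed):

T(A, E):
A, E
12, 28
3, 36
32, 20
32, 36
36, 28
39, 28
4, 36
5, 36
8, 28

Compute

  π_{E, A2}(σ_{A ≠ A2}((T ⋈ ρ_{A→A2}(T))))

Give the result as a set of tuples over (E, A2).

{(28, 12), (28, 36), (28, 39), (28, 8), (36, 3), (36, 32), (36, 4), (36, 5)}

ρ[A→A2]: schema becomes (A2, E); tuples unchanged.
T ⋈ ρ_{A→A2}(T) (natural join on E): {(12, 28, 12), (12, 28, 36), (12, 28, 39), (12, 28, 8), (3, 36, 3), (3, 36, 32), (3, 36, 4), (3, 36, 5), (32, 20, 32), (32, 36, 3), (32, 36, 32), (32, 36, 4), (32, 36, 5), (36, 28, 12), (36, 28, 36), (36, 28, 39), (36, 28, 8), (39, 28, 12), (39, 28, 36), (39, 28, 39), (39, 28, 8), (4, 36, 3), (4, 36, 32), (4, 36, 4), (4, 36, 5), (5, 36, 3), (5, 36, 32), (5, 36, 4), (5, 36, 5), (8, 28, 12), (8, 28, 36), (8, 28, 39), (8, 28, 8)}
Apply σ_{A ≠ A2}; surviving tuples: {(12, 28, 36), (12, 28, 39), (12, 28, 8), (3, 36, 32), (3, 36, 4), (3, 36, 5), (32, 36, 3), (32, 36, 4), (32, 36, 5), (36, 28, 12), (36, 28, 39), (36, 28, 8), (39, 28, 12), (39, 28, 36), (39, 28, 8), (4, 36, 3), (4, 36, 32), (4, 36, 5), (5, 36, 3), (5, 36, 32), (5, 36, 4), (8, 28, 12), (8, 28, 36), (8, 28, 39)}
π[E, A2]: project onto (E, A2) (16 duplicate(s) eliminated) → {(28, 12), (28, 36), (28, 39), (28, 8), (36, 3), (36, 32), (36, 4), (36, 5)}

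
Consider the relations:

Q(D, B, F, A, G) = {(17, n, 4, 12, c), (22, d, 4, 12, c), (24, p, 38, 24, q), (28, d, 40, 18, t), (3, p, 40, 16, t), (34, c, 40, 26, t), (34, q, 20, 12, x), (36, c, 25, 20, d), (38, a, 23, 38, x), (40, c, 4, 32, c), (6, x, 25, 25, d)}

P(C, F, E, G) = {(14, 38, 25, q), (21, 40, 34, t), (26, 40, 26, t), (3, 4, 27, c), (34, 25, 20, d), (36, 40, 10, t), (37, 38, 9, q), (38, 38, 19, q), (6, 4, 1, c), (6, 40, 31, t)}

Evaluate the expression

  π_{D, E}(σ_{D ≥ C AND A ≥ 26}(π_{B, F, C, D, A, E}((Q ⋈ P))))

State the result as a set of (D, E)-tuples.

Q ⋈ P (natural join on F, G): {(17, n, 4, 12, c, 3, 27), (17, n, 4, 12, c, 6, 1), (22, d, 4, 12, c, 3, 27), (22, d, 4, 12, c, 6, 1), (24, p, 38, 24, q, 14, 25), (24, p, 38, 24, q, 37, 9), (24, p, 38, 24, q, 38, 19), (28, d, 40, 18, t, 21, 34), (28, d, 40, 18, t, 26, 26), (28, d, 40, 18, t, 36, 10), (28, d, 40, 18, t, 6, 31), (3, p, 40, 16, t, 21, 34), (3, p, 40, 16, t, 26, 26), (3, p, 40, 16, t, 36, 10), (3, p, 40, 16, t, 6, 31), (34, c, 40, 26, t, 21, 34), (34, c, 40, 26, t, 26, 26), (34, c, 40, 26, t, 36, 10), (34, c, 40, 26, t, 6, 31), (36, c, 25, 20, d, 34, 20), (40, c, 4, 32, c, 3, 27), (40, c, 4, 32, c, 6, 1), (6, x, 25, 25, d, 34, 20)}
π_{B, F, C, D, A, E} gives {(c, 25, 34, 36, 20, 20), (c, 4, 3, 40, 32, 27), (c, 4, 6, 40, 32, 1), (c, 40, 21, 34, 26, 34), (c, 40, 26, 34, 26, 26), (c, 40, 36, 34, 26, 10), (c, 40, 6, 34, 26, 31), (d, 4, 3, 22, 12, 27), (d, 4, 6, 22, 12, 1), (d, 40, 21, 28, 18, 34), (d, 40, 26, 28, 18, 26), (d, 40, 36, 28, 18, 10), (d, 40, 6, 28, 18, 31), (n, 4, 3, 17, 12, 27), (n, 4, 6, 17, 12, 1), (p, 38, 14, 24, 24, 25), (p, 38, 37, 24, 24, 9), (p, 38, 38, 24, 24, 19), (p, 40, 21, 3, 16, 34), (p, 40, 26, 3, 16, 26), (p, 40, 36, 3, 16, 10), (p, 40, 6, 3, 16, 31), (x, 25, 34, 6, 25, 20)}.
Filtering on D ≥ C AND A ≥ 26 leaves {(c, 4, 3, 40, 32, 27), (c, 4, 6, 40, 32, 1), (c, 40, 21, 34, 26, 34), (c, 40, 26, 34, 26, 26), (c, 40, 6, 34, 26, 31)}.
π_{D, E} gives {(34, 26), (34, 31), (34, 34), (40, 1), (40, 27)}.

{(34, 26), (34, 31), (34, 34), (40, 1), (40, 27)}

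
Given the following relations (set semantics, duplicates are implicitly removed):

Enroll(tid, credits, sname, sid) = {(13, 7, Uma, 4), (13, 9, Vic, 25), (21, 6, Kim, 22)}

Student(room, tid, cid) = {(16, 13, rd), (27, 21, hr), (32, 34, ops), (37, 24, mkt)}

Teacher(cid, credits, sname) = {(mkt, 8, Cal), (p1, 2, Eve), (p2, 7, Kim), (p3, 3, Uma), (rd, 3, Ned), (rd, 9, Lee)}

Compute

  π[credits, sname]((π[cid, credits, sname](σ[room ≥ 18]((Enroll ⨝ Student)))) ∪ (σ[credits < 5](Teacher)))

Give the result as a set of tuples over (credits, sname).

Enroll ⋈ Student (natural join on tid): {(13, 7, Uma, 4, 16, rd), (13, 9, Vic, 25, 16, rd), (21, 6, Kim, 22, 27, hr)}
Filtering on room ≥ 18 leaves {(21, 6, Kim, 22, 27, hr)}.
Projecting to cid, credits, sname: {(hr, 6, Kim)}
Filtering on credits < 5 leaves {(p1, 2, Eve), (p3, 3, Uma), (rd, 3, Ned)}.
Taking the union: {(hr, 6, Kim), (p1, 2, Eve), (p3, 3, Uma), (rd, 3, Ned)}
Projecting to credits, sname: {(2, Eve), (3, Ned), (3, Uma), (6, Kim)}

{(2, Eve), (3, Ned), (3, Uma), (6, Kim)}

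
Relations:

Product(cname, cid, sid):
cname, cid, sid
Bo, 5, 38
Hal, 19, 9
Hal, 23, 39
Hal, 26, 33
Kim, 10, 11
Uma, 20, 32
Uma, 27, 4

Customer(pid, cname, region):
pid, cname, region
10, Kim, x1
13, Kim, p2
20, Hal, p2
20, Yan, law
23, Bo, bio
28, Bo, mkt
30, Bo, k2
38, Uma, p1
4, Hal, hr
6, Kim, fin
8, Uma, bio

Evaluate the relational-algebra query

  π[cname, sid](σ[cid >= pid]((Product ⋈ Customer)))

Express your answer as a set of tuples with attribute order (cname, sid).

{(Hal, 33), (Hal, 39), (Hal, 9), (Kim, 11), (Uma, 32), (Uma, 4)}

Joining Product and Customer on cname yields {(Bo, 5, 38, 23, bio), (Bo, 5, 38, 28, mkt), (Bo, 5, 38, 30, k2), (Hal, 19, 9, 20, p2), (Hal, 19, 9, 4, hr), (Hal, 23, 39, 20, p2), (Hal, 23, 39, 4, hr), (Hal, 26, 33, 20, p2), (Hal, 26, 33, 4, hr), (Kim, 10, 11, 10, x1), (Kim, 10, 11, 13, p2), (Kim, 10, 11, 6, fin), (Uma, 20, 32, 38, p1), (Uma, 20, 32, 8, bio), (Uma, 27, 4, 38, p1), (Uma, 27, 4, 8, bio)}.
Apply σ_{cid >= pid}; surviving tuples: {(Hal, 19, 9, 4, hr), (Hal, 23, 39, 20, p2), (Hal, 23, 39, 4, hr), (Hal, 26, 33, 20, p2), (Hal, 26, 33, 4, hr), (Kim, 10, 11, 10, x1), (Kim, 10, 11, 6, fin), (Uma, 20, 32, 8, bio), (Uma, 27, 4, 8, bio)}
π[cname, sid]: project onto (cname, sid) (3 duplicate(s) eliminated) → {(Hal, 33), (Hal, 39), (Hal, 9), (Kim, 11), (Uma, 32), (Uma, 4)}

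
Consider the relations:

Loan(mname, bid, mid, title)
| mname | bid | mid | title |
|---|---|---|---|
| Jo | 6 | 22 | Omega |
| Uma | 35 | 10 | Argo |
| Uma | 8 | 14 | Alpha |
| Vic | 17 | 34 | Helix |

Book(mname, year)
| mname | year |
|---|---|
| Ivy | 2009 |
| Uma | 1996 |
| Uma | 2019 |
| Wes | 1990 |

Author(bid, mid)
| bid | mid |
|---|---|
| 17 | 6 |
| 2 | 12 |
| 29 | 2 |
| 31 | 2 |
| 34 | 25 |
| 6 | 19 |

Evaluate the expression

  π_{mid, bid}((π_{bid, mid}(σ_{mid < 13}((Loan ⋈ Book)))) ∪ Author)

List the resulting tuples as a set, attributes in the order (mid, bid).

Joining Loan and Book on mname yields {(Uma, 35, 10, Argo, 1996), (Uma, 35, 10, Argo, 2019), (Uma, 8, 14, Alpha, 1996), (Uma, 8, 14, Alpha, 2019)}.
σ[mid < 13]: keep tuples satisfying mid < 13 → {(Uma, 35, 10, Argo, 1996), (Uma, 35, 10, Argo, 2019)}
π[bid, mid]: project onto (bid, mid) (1 duplicate(s) eliminated) → {(35, 10)}
Taking the union: {(17, 6), (2, 12), (29, 2), (31, 2), (34, 25), (35, 10), (6, 19)}
π[mid, bid]: project onto (mid, bid) → {(10, 35), (12, 2), (19, 6), (2, 29), (2, 31), (25, 34), (6, 17)}

{(10, 35), (12, 2), (19, 6), (2, 29), (2, 31), (25, 34), (6, 17)}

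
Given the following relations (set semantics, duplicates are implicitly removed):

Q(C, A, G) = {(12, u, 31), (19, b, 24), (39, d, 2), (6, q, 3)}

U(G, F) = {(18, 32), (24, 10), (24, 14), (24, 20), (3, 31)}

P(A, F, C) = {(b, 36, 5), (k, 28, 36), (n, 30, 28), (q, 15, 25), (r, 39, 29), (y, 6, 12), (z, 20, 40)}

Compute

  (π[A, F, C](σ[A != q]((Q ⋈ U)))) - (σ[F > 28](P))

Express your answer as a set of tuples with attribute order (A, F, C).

{(b, 10, 19), (b, 14, 19), (b, 20, 19)}

Q ⋈ U (natural join on G): {(19, b, 24, 10), (19, b, 24, 14), (19, b, 24, 20), (6, q, 3, 31)}
Selection A != q: {(19, b, 24, 10), (19, b, 24, 14), (19, b, 24, 20)}
π_{A, F, C} gives {(b, 10, 19), (b, 14, 19), (b, 20, 19)}.
Selection F > 28: {(b, 36, 5), (n, 30, 28), (r, 39, 29)}
Difference: {(b, 10, 19), (b, 14, 19), (b, 20, 19)} with {(b, 36, 5), (n, 30, 28), (r, 39, 29)} → {(b, 10, 19), (b, 14, 19), (b, 20, 19)}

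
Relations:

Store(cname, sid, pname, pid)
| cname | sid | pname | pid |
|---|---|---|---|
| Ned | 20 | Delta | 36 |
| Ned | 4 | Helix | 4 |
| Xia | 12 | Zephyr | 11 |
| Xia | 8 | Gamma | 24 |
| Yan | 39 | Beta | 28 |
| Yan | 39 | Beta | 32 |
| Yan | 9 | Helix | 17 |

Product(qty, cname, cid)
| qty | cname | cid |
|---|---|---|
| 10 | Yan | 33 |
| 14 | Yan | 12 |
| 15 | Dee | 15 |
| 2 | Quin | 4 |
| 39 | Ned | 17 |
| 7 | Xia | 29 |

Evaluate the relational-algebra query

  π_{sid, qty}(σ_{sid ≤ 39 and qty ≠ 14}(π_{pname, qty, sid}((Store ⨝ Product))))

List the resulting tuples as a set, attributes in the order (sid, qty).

{(12, 7), (20, 39), (39, 10), (4, 39), (8, 7), (9, 10)}

Natural join on cname: {(Ned, 20, Delta, 36, 39, 17), (Ned, 4, Helix, 4, 39, 17), (Xia, 12, Zephyr, 11, 7, 29), (Xia, 8, Gamma, 24, 7, 29), (Yan, 39, Beta, 28, 10, 33), (Yan, 39, Beta, 28, 14, 12), (Yan, 39, Beta, 32, 10, 33), (Yan, 39, Beta, 32, 14, 12), (Yan, 9, Helix, 17, 10, 33), (Yan, 9, Helix, 17, 14, 12)}
Keep only column(s) pname, qty, sid (2 duplicate(s) eliminated): {(Beta, 10, 39), (Beta, 14, 39), (Delta, 39, 20), (Gamma, 7, 8), (Helix, 10, 9), (Helix, 14, 9), (Helix, 39, 4), (Zephyr, 7, 12)}
Apply σ_{sid ≤ 39 and qty ≠ 14}; surviving tuples: {(Beta, 10, 39), (Delta, 39, 20), (Gamma, 7, 8), (Helix, 10, 9), (Helix, 39, 4), (Zephyr, 7, 12)}
Keep only column(s) sid, qty: {(12, 7), (20, 39), (39, 10), (4, 39), (8, 7), (9, 10)}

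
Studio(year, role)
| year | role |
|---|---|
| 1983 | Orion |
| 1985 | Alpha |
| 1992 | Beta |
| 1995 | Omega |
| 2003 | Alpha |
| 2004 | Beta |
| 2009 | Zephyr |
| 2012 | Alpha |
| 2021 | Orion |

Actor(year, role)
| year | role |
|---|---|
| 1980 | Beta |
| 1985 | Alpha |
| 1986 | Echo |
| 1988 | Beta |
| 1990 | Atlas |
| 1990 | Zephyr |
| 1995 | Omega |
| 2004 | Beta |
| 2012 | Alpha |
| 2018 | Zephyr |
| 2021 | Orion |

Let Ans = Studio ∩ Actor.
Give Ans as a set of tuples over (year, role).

{(1985, Alpha), (1995, Omega), (2004, Beta), (2012, Alpha), (2021, Orion)}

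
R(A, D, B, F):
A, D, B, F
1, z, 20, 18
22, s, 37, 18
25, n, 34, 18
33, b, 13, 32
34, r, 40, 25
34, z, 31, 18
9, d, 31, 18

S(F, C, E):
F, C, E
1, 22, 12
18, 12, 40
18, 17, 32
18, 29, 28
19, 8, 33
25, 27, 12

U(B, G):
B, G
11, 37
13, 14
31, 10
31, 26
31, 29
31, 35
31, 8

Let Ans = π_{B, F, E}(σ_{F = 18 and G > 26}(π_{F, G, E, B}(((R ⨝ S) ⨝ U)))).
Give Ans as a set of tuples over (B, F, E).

{(31, 18, 28), (31, 18, 32), (31, 18, 40)}

R ⋈ S (natural join on F): {(1, z, 20, 18, 12, 40), (1, z, 20, 18, 17, 32), (1, z, 20, 18, 29, 28), (22, s, 37, 18, 12, 40), (22, s, 37, 18, 17, 32), (22, s, 37, 18, 29, 28), (25, n, 34, 18, 12, 40), (25, n, 34, 18, 17, 32), (25, n, 34, 18, 29, 28), (34, r, 40, 25, 27, 12), (34, z, 31, 18, 12, 40), (34, z, 31, 18, 17, 32), (34, z, 31, 18, 29, 28), (9, d, 31, 18, 12, 40), (9, d, 31, 18, 17, 32), (9, d, 31, 18, 29, 28)}
(R ⨝ S) ⋈ U (natural join on B): {(34, z, 31, 18, 12, 40, 10), (34, z, 31, 18, 12, 40, 26), (34, z, 31, 18, 12, 40, 29), (34, z, 31, 18, 12, 40, 35), (34, z, 31, 18, 12, 40, 8), (34, z, 31, 18, 17, 32, 10), (34, z, 31, 18, 17, 32, 26), (34, z, 31, 18, 17, 32, 29), (34, z, 31, 18, 17, 32, 35), (34, z, 31, 18, 17, 32, 8), (34, z, 31, 18, 29, 28, 10), (34, z, 31, 18, 29, 28, 26), (34, z, 31, 18, 29, 28, 29), (34, z, 31, 18, 29, 28, 35), (34, z, 31, 18, 29, 28, 8), (9, d, 31, 18, 12, 40, 10), (9, d, 31, 18, 12, 40, 26), (9, d, 31, 18, 12, 40, 29), (9, d, 31, 18, 12, 40, 35), (9, d, 31, 18, 12, 40, 8), (9, d, 31, 18, 17, 32, 10), (9, d, 31, 18, 17, 32, 26), (9, d, 31, 18, 17, 32, 29), (9, d, 31, 18, 17, 32, 35), (9, d, 31, 18, 17, 32, 8), (9, d, 31, 18, 29, 28, 10), (9, d, 31, 18, 29, 28, 26), (9, d, 31, 18, 29, 28, 29), (9, d, 31, 18, 29, 28, 35), (9, d, 31, 18, 29, 28, 8)}
π[F, G, E, B]: project onto (F, G, E, B) (15 duplicate(s) eliminated) → {(18, 10, 28, 31), (18, 10, 32, 31), (18, 10, 40, 31), (18, 26, 28, 31), (18, 26, 32, 31), (18, 26, 40, 31), (18, 29, 28, 31), (18, 29, 32, 31), (18, 29, 40, 31), (18, 35, 28, 31), (18, 35, 32, 31), (18, 35, 40, 31), (18, 8, 28, 31), (18, 8, 32, 31), (18, 8, 40, 31)}
Apply σ_{F = 18 and G > 26}; surviving tuples: {(18, 29, 28, 31), (18, 29, 32, 31), (18, 29, 40, 31), (18, 35, 28, 31), (18, 35, 32, 31), (18, 35, 40, 31)}
π[B, F, E]: project onto (B, F, E) (3 duplicate(s) eliminated) → {(31, 18, 28), (31, 18, 32), (31, 18, 40)}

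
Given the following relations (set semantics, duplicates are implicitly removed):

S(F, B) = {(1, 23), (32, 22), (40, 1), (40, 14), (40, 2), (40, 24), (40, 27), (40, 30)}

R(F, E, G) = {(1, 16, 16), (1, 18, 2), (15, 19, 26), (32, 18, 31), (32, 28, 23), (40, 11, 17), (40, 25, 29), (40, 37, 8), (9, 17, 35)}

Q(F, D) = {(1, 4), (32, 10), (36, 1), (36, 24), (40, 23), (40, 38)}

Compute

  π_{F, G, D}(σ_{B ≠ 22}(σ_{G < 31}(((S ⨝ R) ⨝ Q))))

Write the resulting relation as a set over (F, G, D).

{(1, 16, 4), (1, 2, 4), (40, 17, 23), (40, 17, 38), (40, 29, 23), (40, 29, 38), (40, 8, 23), (40, 8, 38)}

Natural join on F: {(1, 23, 16, 16), (1, 23, 18, 2), (32, 22, 18, 31), (32, 22, 28, 23), (40, 1, 11, 17), (40, 1, 25, 29), (40, 1, 37, 8), (40, 14, 11, 17), (40, 14, 25, 29), (40, 14, 37, 8), (40, 2, 11, 17), (40, 2, 25, 29), (40, 2, 37, 8), (40, 24, 11, 17), (40, 24, 25, 29), (40, 24, 37, 8), (40, 27, 11, 17), (40, 27, 25, 29), (40, 27, 37, 8), (40, 30, 11, 17), (40, 30, 25, 29), (40, 30, 37, 8)}
Natural join on F: {(1, 23, 16, 16, 4), (1, 23, 18, 2, 4), (32, 22, 18, 31, 10), (32, 22, 28, 23, 10), (40, 1, 11, 17, 23), (40, 1, 11, 17, 38), (40, 1, 25, 29, 23), (40, 1, 25, 29, 38), (40, 1, 37, 8, 23), (40, 1, 37, 8, 38), (40, 14, 11, 17, 23), (40, 14, 11, 17, 38), (40, 14, 25, 29, 23), (40, 14, 25, 29, 38), (40, 14, 37, 8, 23), (40, 14, 37, 8, 38), (40, 2, 11, 17, 23), (40, 2, 11, 17, 38), (40, 2, 25, 29, 23), (40, 2, 25, 29, 38), (40, 2, 37, 8, 23), (40, 2, 37, 8, 38), (40, 24, 11, 17, 23), (40, 24, 11, 17, 38), (40, 24, 25, 29, 23), (40, 24, 25, 29, 38), (40, 24, 37, 8, 23), (40, 24, 37, 8, 38), (40, 27, 11, 17, 23), (40, 27, 11, 17, 38), (40, 27, 25, 29, 23), (40, 27, 25, 29, 38), (40, 27, 37, 8, 23), (40, 27, 37, 8, 38), (40, 30, 11, 17, 23), (40, 30, 11, 17, 38), (40, 30, 25, 29, 23), (40, 30, 25, 29, 38), (40, 30, 37, 8, 23), (40, 30, 37, 8, 38)}
Filtering on G < 31 leaves {(1, 23, 16, 16, 4), (1, 23, 18, 2, 4), (32, 22, 28, 23, 10), (40, 1, 11, 17, 23), (40, 1, 11, 17, 38), (40, 1, 25, 29, 23), (40, 1, 25, 29, 38), (40, 1, 37, 8, 23), (40, 1, 37, 8, 38), (40, 14, 11, 17, 23), (40, 14, 11, 17, 38), (40, 14, 25, 29, 23), (40, 14, 25, 29, 38), (40, 14, 37, 8, 23), (40, 14, 37, 8, 38), (40, 2, 11, 17, 23), (40, 2, 11, 17, 38), (40, 2, 25, 29, 23), (40, 2, 25, 29, 38), (40, 2, 37, 8, 23), (40, 2, 37, 8, 38), (40, 24, 11, 17, 23), (40, 24, 11, 17, 38), (40, 24, 25, 29, 23), (40, 24, 25, 29, 38), (40, 24, 37, 8, 23), (40, 24, 37, 8, 38), (40, 27, 11, 17, 23), (40, 27, 11, 17, 38), (40, 27, 25, 29, 23), (40, 27, 25, 29, 38), (40, 27, 37, 8, 23), (40, 27, 37, 8, 38), (40, 30, 11, 17, 23), (40, 30, 11, 17, 38), (40, 30, 25, 29, 23), (40, 30, 25, 29, 38), (40, 30, 37, 8, 23), (40, 30, 37, 8, 38)}.
Filtering on B ≠ 22 leaves {(1, 23, 16, 16, 4), (1, 23, 18, 2, 4), (40, 1, 11, 17, 23), (40, 1, 11, 17, 38), (40, 1, 25, 29, 23), (40, 1, 25, 29, 38), (40, 1, 37, 8, 23), (40, 1, 37, 8, 38), (40, 14, 11, 17, 23), (40, 14, 11, 17, 38), (40, 14, 25, 29, 23), (40, 14, 25, 29, 38), (40, 14, 37, 8, 23), (40, 14, 37, 8, 38), (40, 2, 11, 17, 23), (40, 2, 11, 17, 38), (40, 2, 25, 29, 23), (40, 2, 25, 29, 38), (40, 2, 37, 8, 23), (40, 2, 37, 8, 38), (40, 24, 11, 17, 23), (40, 24, 11, 17, 38), (40, 24, 25, 29, 23), (40, 24, 25, 29, 38), (40, 24, 37, 8, 23), (40, 24, 37, 8, 38), (40, 27, 11, 17, 23), (40, 27, 11, 17, 38), (40, 27, 25, 29, 23), (40, 27, 25, 29, 38), (40, 27, 37, 8, 23), (40, 27, 37, 8, 38), (40, 30, 11, 17, 23), (40, 30, 11, 17, 38), (40, 30, 25, 29, 23), (40, 30, 25, 29, 38), (40, 30, 37, 8, 23), (40, 30, 37, 8, 38)}.
Projecting to F, G, D (30 duplicate(s) eliminated): {(1, 16, 4), (1, 2, 4), (40, 17, 23), (40, 17, 38), (40, 29, 23), (40, 29, 38), (40, 8, 23), (40, 8, 38)}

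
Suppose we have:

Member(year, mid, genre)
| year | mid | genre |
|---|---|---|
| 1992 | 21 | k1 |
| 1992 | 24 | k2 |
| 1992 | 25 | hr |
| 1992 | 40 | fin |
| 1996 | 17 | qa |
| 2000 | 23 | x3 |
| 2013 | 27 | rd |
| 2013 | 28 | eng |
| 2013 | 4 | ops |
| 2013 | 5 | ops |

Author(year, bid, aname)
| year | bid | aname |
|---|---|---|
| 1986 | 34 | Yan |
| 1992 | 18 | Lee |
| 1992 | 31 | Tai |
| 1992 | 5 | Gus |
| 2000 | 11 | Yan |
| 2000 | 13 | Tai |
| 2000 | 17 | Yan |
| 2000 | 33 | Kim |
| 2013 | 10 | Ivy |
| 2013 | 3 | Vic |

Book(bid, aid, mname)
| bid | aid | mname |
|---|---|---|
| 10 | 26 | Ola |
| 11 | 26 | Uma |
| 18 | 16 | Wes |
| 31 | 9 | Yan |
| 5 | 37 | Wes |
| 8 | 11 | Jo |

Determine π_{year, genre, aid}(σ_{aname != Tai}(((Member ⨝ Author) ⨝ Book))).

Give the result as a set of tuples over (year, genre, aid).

{(1992, fin, 16), (1992, fin, 37), (1992, hr, 16), (1992, hr, 37), (1992, k1, 16), (1992, k1, 37), (1992, k2, 16), (1992, k2, 37), (2000, x3, 26), (2013, eng, 26), (2013, ops, 26), (2013, rd, 26)}

Natural join on year: {(1992, 21, k1, 18, Lee), (1992, 21, k1, 31, Tai), (1992, 21, k1, 5, Gus), (1992, 24, k2, 18, Lee), (1992, 24, k2, 31, Tai), (1992, 24, k2, 5, Gus), (1992, 25, hr, 18, Lee), (1992, 25, hr, 31, Tai), (1992, 25, hr, 5, Gus), (1992, 40, fin, 18, Lee), (1992, 40, fin, 31, Tai), (1992, 40, fin, 5, Gus), (2000, 23, x3, 11, Yan), (2000, 23, x3, 13, Tai), (2000, 23, x3, 17, Yan), (2000, 23, x3, 33, Kim), (2013, 27, rd, 10, Ivy), (2013, 27, rd, 3, Vic), (2013, 28, eng, 10, Ivy), (2013, 28, eng, 3, Vic), (2013, 4, ops, 10, Ivy), (2013, 4, ops, 3, Vic), (2013, 5, ops, 10, Ivy), (2013, 5, ops, 3, Vic)}
Natural join on bid: {(1992, 21, k1, 18, Lee, 16, Wes), (1992, 21, k1, 31, Tai, 9, Yan), (1992, 21, k1, 5, Gus, 37, Wes), (1992, 24, k2, 18, Lee, 16, Wes), (1992, 24, k2, 31, Tai, 9, Yan), (1992, 24, k2, 5, Gus, 37, Wes), (1992, 25, hr, 18, Lee, 16, Wes), (1992, 25, hr, 31, Tai, 9, Yan), (1992, 25, hr, 5, Gus, 37, Wes), (1992, 40, fin, 18, Lee, 16, Wes), (1992, 40, fin, 31, Tai, 9, Yan), (1992, 40, fin, 5, Gus, 37, Wes), (2000, 23, x3, 11, Yan, 26, Uma), (2013, 27, rd, 10, Ivy, 26, Ola), (2013, 28, eng, 10, Ivy, 26, Ola), (2013, 4, ops, 10, Ivy, 26, Ola), (2013, 5, ops, 10, Ivy, 26, Ola)}
Apply σ_{aname != Tai}; surviving tuples: {(1992, 21, k1, 18, Lee, 16, Wes), (1992, 21, k1, 5, Gus, 37, Wes), (1992, 24, k2, 18, Lee, 16, Wes), (1992, 24, k2, 5, Gus, 37, Wes), (1992, 25, hr, 18, Lee, 16, Wes), (1992, 25, hr, 5, Gus, 37, Wes), (1992, 40, fin, 18, Lee, 16, Wes), (1992, 40, fin, 5, Gus, 37, Wes), (2000, 23, x3, 11, Yan, 26, Uma), (2013, 27, rd, 10, Ivy, 26, Ola), (2013, 28, eng, 10, Ivy, 26, Ola), (2013, 4, ops, 10, Ivy, 26, Ola), (2013, 5, ops, 10, Ivy, 26, Ola)}
Projecting to year, genre, aid (1 duplicate(s) eliminated): {(1992, fin, 16), (1992, fin, 37), (1992, hr, 16), (1992, hr, 37), (1992, k1, 16), (1992, k1, 37), (1992, k2, 16), (1992, k2, 37), (2000, x3, 26), (2013, eng, 26), (2013, ops, 26), (2013, rd, 26)}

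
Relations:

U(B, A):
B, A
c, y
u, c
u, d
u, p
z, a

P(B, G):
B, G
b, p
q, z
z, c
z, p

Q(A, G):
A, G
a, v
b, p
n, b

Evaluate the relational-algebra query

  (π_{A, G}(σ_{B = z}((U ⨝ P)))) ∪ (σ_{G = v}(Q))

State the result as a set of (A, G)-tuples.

U ⋈ P (natural join on B): {(z, a, c), (z, a, p)}
Selection B = z: {(z, a, c), (z, a, p)}
Keep only column(s) A, G: {(a, c), (a, p)}
Selection G = v: {(a, v)}
Set union of the two operands is {(a, c), (a, p), (a, v)}.

{(a, c), (a, p), (a, v)}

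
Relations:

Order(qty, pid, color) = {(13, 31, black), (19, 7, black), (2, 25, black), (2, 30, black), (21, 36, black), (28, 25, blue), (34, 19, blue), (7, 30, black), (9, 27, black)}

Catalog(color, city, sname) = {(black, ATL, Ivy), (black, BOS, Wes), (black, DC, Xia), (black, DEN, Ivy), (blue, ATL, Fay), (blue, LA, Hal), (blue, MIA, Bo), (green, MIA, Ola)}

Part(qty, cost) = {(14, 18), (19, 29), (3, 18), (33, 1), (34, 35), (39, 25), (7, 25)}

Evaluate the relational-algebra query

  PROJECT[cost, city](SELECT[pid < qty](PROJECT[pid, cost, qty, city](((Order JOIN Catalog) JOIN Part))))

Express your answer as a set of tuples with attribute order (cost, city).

Joining Order and Catalog on color yields {(13, 31, black, ATL, Ivy), (13, 31, black, BOS, Wes), (13, 31, black, DC, Xia), (13, 31, black, DEN, Ivy), (19, 7, black, ATL, Ivy), (19, 7, black, BOS, Wes), (19, 7, black, DC, Xia), (19, 7, black, DEN, Ivy), (2, 25, black, ATL, Ivy), (2, 25, black, BOS, Wes), (2, 25, black, DC, Xia), (2, 25, black, DEN, Ivy), (2, 30, black, ATL, Ivy), (2, 30, black, BOS, Wes), (2, 30, black, DC, Xia), (2, 30, black, DEN, Ivy), (21, 36, black, ATL, Ivy), (21, 36, black, BOS, Wes), (21, 36, black, DC, Xia), (21, 36, black, DEN, Ivy), (28, 25, blue, ATL, Fay), (28, 25, blue, LA, Hal), (28, 25, blue, MIA, Bo), (34, 19, blue, ATL, Fay), (34, 19, blue, LA, Hal), (34, 19, blue, MIA, Bo), (7, 30, black, ATL, Ivy), (7, 30, black, BOS, Wes), (7, 30, black, DC, Xia), (7, 30, black, DEN, Ivy), (9, 27, black, ATL, Ivy), (9, 27, black, BOS, Wes), (9, 27, black, DC, Xia), (9, 27, black, DEN, Ivy)}.
Joining (Order JOIN Catalog) and Part on qty yields {(19, 7, black, ATL, Ivy, 29), (19, 7, black, BOS, Wes, 29), (19, 7, black, DC, Xia, 29), (19, 7, black, DEN, Ivy, 29), (34, 19, blue, ATL, Fay, 35), (34, 19, blue, LA, Hal, 35), (34, 19, blue, MIA, Bo, 35), (7, 30, black, ATL, Ivy, 25), (7, 30, black, BOS, Wes, 25), (7, 30, black, DC, Xia, 25), (7, 30, black, DEN, Ivy, 25)}.
Projecting to pid, cost, qty, city: {(19, 35, 34, ATL), (19, 35, 34, LA), (19, 35, 34, MIA), (30, 25, 7, ATL), (30, 25, 7, BOS), (30, 25, 7, DC), (30, 25, 7, DEN), (7, 29, 19, ATL), (7, 29, 19, BOS), (7, 29, 19, DC), (7, 29, 19, DEN)}
Filtering on pid < qty leaves {(19, 35, 34, ATL), (19, 35, 34, LA), (19, 35, 34, MIA), (7, 29, 19, ATL), (7, 29, 19, BOS), (7, 29, 19, DC), (7, 29, 19, DEN)}.
Projecting to cost, city: {(29, ATL), (29, BOS), (29, DC), (29, DEN), (35, ATL), (35, LA), (35, MIA)}

{(29, ATL), (29, BOS), (29, DC), (29, DEN), (35, ATL), (35, LA), (35, MIA)}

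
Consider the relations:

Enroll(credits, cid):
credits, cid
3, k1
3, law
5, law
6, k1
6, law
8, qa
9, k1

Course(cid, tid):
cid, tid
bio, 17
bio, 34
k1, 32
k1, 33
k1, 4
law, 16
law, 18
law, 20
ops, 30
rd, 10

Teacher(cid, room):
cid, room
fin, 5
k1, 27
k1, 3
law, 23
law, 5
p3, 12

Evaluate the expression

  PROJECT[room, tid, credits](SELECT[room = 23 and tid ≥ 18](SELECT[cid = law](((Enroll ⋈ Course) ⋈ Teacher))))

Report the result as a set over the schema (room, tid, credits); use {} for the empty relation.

{(23, 18, 3), (23, 18, 5), (23, 18, 6), (23, 20, 3), (23, 20, 5), (23, 20, 6)}

Joining Enroll and Course on cid yields {(3, k1, 32), (3, k1, 33), (3, k1, 4), (3, law, 16), (3, law, 18), (3, law, 20), (5, law, 16), (5, law, 18), (5, law, 20), (6, k1, 32), (6, k1, 33), (6, k1, 4), (6, law, 16), (6, law, 18), (6, law, 20), (9, k1, 32), (9, k1, 33), (9, k1, 4)}.
Joining (Enroll ⋈ Course) and Teacher on cid yields {(3, k1, 32, 27), (3, k1, 32, 3), (3, k1, 33, 27), (3, k1, 33, 3), (3, k1, 4, 27), (3, k1, 4, 3), (3, law, 16, 23), (3, law, 16, 5), (3, law, 18, 23), (3, law, 18, 5), (3, law, 20, 23), (3, law, 20, 5), (5, law, 16, 23), (5, law, 16, 5), (5, law, 18, 23), (5, law, 18, 5), (5, law, 20, 23), (5, law, 20, 5), (6, k1, 32, 27), (6, k1, 32, 3), (6, k1, 33, 27), (6, k1, 33, 3), (6, k1, 4, 27), (6, k1, 4, 3), (6, law, 16, 23), (6, law, 16, 5), (6, law, 18, 23), (6, law, 18, 5), (6, law, 20, 23), (6, law, 20, 5), (9, k1, 32, 27), (9, k1, 32, 3), (9, k1, 33, 27), (9, k1, 33, 3), (9, k1, 4, 27), (9, k1, 4, 3)}.
Selection cid = law: {(3, law, 16, 23), (3, law, 16, 5), (3, law, 18, 23), (3, law, 18, 5), (3, law, 20, 23), (3, law, 20, 5), (5, law, 16, 23), (5, law, 16, 5), (5, law, 18, 23), (5, law, 18, 5), (5, law, 20, 23), (5, law, 20, 5), (6, law, 16, 23), (6, law, 16, 5), (6, law, 18, 23), (6, law, 18, 5), (6, law, 20, 23), (6, law, 20, 5)}
Selection room = 23 and tid ≥ 18: {(3, law, 18, 23), (3, law, 20, 23), (5, law, 18, 23), (5, law, 20, 23), (6, law, 18, 23), (6, law, 20, 23)}
π[room, tid, credits]: project onto (room, tid, credits) → {(23, 18, 3), (23, 18, 5), (23, 18, 6), (23, 20, 3), (23, 20, 5), (23, 20, 6)}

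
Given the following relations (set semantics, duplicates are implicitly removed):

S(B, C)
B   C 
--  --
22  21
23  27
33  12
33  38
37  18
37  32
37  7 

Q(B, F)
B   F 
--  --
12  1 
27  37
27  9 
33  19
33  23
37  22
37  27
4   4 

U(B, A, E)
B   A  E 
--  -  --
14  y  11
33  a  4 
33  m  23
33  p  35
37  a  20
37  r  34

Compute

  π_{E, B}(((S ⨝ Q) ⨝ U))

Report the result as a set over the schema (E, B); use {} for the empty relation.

{(20, 37), (23, 33), (34, 37), (35, 33), (4, 33)}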